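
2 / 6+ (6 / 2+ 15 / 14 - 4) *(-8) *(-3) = 43 / 21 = 2.05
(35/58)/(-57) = -35/3306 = -0.01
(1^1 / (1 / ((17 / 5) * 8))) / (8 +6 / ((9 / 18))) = 34 / 25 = 1.36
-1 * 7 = -7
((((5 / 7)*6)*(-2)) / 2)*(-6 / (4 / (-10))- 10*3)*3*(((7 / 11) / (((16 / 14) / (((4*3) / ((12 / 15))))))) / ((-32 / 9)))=-637875 / 1408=-453.04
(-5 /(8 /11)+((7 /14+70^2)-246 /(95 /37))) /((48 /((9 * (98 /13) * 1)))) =536011833 /79040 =6781.53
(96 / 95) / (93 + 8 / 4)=96 / 9025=0.01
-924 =-924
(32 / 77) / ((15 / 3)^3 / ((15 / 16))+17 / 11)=96 / 31157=0.00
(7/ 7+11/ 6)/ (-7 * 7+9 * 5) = -17/ 24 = -0.71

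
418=418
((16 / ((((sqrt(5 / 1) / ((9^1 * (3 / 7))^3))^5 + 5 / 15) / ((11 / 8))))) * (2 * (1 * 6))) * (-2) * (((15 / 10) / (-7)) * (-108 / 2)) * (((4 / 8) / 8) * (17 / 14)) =-132202464165824580114976997621633989019607828003 / 95037825519170410408964525828040511804889528 + 325176289682993231313049805789687778525 * sqrt(5) / 1939547459574906334876827057715112485814072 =-1391.05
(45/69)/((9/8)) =40/69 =0.58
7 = 7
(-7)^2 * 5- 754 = -509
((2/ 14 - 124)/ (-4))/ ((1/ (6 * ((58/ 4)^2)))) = 2187441/ 56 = 39061.45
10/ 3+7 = 31/ 3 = 10.33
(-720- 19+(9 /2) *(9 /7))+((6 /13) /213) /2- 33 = -9901007 /12922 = -766.21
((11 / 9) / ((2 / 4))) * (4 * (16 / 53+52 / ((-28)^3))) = 2.93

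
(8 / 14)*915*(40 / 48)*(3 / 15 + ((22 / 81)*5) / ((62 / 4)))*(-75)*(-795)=14592953750 / 1953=7472070.53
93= 93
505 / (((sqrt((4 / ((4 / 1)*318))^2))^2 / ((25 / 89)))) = 1276690500 / 89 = 14344837.08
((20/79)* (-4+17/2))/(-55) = -18/869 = -0.02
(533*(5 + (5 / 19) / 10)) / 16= 101803 / 608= 167.44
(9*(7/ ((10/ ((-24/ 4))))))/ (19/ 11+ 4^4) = -11/ 75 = -0.15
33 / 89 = 0.37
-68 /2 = -34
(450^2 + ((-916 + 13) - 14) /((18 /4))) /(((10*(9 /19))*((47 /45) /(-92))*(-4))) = 397815521 /423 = 940462.22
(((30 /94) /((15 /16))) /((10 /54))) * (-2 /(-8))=108 /235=0.46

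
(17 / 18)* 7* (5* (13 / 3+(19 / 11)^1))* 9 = 1803.03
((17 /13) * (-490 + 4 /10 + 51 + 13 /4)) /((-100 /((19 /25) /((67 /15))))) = 8437083 /8710000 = 0.97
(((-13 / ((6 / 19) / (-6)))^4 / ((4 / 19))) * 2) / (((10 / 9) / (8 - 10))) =-636478771851 / 10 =-63647877185.10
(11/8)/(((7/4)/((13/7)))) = 1.46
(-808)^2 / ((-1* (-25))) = 652864 / 25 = 26114.56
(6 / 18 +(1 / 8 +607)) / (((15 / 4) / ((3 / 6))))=14579 / 180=80.99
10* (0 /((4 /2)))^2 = 0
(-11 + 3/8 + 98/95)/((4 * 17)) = -0.14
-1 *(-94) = 94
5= 5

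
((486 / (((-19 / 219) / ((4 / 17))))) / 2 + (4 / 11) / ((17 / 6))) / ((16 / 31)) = -1276.63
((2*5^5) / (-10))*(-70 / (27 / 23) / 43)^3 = 2608300625000 / 1564936281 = 1666.71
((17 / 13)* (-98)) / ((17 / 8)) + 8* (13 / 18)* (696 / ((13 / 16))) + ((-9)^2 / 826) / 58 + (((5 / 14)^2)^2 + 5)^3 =18973338776575620826345 / 3783128078891126784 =5015.25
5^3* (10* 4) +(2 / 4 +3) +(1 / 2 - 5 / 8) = 40027 / 8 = 5003.38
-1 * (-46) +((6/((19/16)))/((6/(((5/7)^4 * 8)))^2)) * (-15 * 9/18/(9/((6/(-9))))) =46.34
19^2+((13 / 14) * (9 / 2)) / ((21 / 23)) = 71653 / 196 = 365.58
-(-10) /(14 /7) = 5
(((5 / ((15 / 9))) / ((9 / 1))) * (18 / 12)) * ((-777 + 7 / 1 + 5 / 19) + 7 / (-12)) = -175633 / 456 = -385.16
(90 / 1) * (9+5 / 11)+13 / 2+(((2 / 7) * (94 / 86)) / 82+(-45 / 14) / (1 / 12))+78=243494253 / 271502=896.84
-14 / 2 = -7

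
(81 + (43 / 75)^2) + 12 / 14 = 3236068 / 39375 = 82.19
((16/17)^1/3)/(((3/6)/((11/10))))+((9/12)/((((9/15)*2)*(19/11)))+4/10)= 56281/38760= 1.45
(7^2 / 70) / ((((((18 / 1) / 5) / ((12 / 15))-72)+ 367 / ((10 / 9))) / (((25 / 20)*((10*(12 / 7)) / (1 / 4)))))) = 50 / 219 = 0.23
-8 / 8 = -1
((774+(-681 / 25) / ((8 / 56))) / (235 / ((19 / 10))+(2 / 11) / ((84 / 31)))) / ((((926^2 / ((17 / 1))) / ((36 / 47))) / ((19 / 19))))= 19585464822 / 273618356803175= 0.00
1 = 1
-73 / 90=-0.81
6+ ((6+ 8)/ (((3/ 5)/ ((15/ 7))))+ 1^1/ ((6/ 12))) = 58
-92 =-92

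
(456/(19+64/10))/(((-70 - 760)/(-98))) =22344/10541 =2.12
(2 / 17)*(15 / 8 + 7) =71 / 68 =1.04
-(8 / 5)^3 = -512 / 125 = -4.10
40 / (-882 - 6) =-0.05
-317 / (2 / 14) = -2219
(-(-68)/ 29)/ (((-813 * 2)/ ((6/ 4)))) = -17/ 7859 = -0.00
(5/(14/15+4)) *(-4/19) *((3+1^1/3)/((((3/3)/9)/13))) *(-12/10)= 70200/703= 99.86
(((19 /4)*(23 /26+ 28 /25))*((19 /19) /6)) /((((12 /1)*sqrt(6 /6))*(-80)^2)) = 24757 /1198080000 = 0.00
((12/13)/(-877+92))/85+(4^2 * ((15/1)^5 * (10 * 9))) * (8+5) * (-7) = -99508500000.00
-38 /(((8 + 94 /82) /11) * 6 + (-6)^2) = -8569 /9243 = -0.93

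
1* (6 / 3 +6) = 8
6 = 6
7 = 7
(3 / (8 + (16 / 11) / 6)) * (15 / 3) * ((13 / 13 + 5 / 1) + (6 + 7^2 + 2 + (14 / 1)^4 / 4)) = 4785165 / 272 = 17592.52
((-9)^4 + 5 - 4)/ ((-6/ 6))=-6562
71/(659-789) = -71/130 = -0.55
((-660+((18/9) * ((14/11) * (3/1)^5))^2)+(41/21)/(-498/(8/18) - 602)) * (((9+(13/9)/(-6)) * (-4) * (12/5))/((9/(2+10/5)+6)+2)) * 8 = -36804059619229184/1468241775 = -25066756.88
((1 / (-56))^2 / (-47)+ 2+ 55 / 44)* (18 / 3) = 19.50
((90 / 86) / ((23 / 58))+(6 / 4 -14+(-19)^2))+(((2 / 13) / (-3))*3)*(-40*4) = 9662149 / 25714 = 375.75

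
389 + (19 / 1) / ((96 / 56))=4801 / 12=400.08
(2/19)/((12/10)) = 5/57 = 0.09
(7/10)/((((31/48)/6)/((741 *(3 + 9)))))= 8963136/155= 57826.68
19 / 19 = 1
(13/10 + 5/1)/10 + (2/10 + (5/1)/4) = 52/25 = 2.08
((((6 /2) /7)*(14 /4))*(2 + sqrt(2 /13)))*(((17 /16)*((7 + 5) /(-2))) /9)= -17 /8 - 17*sqrt(26) /208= -2.54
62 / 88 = 31 / 44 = 0.70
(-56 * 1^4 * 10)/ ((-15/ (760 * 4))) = 340480/ 3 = 113493.33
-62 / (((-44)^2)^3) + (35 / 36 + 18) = 18.97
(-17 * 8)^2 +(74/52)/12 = 5770789/312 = 18496.12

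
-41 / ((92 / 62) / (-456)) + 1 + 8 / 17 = 4926971 / 391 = 12600.95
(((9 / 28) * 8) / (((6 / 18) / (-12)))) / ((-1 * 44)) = 162 / 77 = 2.10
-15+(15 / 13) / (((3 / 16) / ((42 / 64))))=-10.96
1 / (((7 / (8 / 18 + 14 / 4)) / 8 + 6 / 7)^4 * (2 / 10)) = 15619442196736 / 4233886210125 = 3.69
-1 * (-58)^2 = -3364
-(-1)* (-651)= -651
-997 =-997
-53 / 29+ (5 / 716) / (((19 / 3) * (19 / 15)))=-13692703 / 7495804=-1.83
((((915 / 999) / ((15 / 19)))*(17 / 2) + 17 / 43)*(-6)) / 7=-125885 / 14319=-8.79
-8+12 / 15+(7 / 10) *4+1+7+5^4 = 3143 / 5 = 628.60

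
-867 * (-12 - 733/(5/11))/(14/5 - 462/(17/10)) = -119724897/22862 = -5236.85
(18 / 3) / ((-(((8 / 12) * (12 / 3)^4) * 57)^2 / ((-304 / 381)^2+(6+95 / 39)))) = -17120731 / 29763854794752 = -0.00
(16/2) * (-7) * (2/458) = -56/229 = -0.24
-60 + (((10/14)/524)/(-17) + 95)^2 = 34858287910065/3888270736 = 8964.98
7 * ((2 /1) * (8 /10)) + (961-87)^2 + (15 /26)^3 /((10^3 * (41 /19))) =22018773543173 /28824640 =763887.20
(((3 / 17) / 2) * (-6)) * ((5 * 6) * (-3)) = 810 / 17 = 47.65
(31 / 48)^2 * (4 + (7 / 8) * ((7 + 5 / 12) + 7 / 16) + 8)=6964367 / 884736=7.87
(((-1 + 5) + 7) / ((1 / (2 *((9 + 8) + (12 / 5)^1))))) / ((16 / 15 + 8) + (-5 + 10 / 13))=83226 / 943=88.26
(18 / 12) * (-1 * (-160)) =240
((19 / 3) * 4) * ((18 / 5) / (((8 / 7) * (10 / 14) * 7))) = 399 / 25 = 15.96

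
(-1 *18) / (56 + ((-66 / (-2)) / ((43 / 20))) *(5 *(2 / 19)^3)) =-2654433 / 8271436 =-0.32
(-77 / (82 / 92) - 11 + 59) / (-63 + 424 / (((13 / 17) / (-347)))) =20462 / 102581795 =0.00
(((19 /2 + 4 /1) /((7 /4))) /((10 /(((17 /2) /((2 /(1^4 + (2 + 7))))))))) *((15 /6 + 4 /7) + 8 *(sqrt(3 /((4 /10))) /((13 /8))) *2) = 19737 /196 + 14688 *sqrt(30) /91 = 984.76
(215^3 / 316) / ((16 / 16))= 9938375 / 316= 31450.55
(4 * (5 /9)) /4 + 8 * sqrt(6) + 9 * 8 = 8 * sqrt(6) + 653 /9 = 92.15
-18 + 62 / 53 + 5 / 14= -12223 / 742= -16.47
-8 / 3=-2.67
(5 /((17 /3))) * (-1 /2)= -15 /34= -0.44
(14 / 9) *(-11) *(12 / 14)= -44 / 3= -14.67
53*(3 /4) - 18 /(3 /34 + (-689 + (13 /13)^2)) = 39.78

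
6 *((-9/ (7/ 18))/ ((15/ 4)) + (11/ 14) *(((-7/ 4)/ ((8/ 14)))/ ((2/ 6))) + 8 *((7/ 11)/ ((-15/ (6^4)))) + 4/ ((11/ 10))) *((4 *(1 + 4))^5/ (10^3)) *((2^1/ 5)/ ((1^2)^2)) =-265880400/ 77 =-3452992.21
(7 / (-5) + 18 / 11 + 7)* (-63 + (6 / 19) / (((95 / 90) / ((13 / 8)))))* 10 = -17963730 / 3971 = -4523.73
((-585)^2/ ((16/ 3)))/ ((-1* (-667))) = 1026675/ 10672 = 96.20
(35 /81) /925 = 7 /14985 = 0.00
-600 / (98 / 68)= -20400 / 49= -416.33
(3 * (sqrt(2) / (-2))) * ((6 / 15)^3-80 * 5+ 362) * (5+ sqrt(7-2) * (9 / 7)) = 64017 * sqrt(10) / 875+ 7113 * sqrt(2) / 25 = 633.73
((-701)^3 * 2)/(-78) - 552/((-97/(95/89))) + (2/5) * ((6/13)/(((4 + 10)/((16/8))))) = 104084039569043/11784045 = 8832624.08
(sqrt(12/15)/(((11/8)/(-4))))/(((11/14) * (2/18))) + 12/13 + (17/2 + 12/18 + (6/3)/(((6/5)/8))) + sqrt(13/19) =-8064 * sqrt(5)/605 + sqrt(247)/19 + 609/26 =-5.55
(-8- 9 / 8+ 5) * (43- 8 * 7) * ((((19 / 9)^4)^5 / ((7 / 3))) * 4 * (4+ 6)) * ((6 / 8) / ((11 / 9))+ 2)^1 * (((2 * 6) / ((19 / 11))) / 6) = 162675556186669284865719173275 / 18911924047421889246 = 8601745426.79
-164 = -164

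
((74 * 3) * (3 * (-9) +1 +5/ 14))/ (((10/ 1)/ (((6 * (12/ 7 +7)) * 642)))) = -4681699614/ 245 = -19108978.02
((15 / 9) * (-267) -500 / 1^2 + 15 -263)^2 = 1423249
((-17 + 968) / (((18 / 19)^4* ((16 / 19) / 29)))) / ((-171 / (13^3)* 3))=-2632095973741 / 15116544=-174120.22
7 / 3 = 2.33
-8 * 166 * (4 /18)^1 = -2656 /9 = -295.11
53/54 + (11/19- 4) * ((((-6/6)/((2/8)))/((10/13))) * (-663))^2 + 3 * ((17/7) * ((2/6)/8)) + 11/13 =-75929794724387/1867320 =-40662443.89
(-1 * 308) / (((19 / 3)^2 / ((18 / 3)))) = -16632 / 361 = -46.07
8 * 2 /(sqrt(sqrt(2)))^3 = 8 * 2^(1 /4) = 9.51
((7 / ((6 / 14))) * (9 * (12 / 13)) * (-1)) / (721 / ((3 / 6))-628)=-882 / 5291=-0.17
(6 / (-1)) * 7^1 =-42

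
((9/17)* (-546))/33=-1638/187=-8.76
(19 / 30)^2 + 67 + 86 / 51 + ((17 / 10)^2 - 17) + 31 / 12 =880679 / 15300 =57.56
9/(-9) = -1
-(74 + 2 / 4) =-149 / 2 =-74.50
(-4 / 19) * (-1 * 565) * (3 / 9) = 2260 / 57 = 39.65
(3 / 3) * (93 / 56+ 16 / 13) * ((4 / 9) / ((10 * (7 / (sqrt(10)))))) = 421 * sqrt(10) / 22932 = 0.06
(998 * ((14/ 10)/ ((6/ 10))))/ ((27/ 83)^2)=22005.74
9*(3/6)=9/2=4.50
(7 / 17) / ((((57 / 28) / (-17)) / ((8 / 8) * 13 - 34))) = 1372 / 19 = 72.21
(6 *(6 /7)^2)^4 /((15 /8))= 5804752896 /28824005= 201.39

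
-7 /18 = -0.39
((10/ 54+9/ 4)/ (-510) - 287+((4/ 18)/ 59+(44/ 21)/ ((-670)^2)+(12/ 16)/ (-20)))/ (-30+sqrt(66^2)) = -293112099424489/ 36761742561600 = -7.97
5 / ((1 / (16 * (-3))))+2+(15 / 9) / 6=-4279 / 18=-237.72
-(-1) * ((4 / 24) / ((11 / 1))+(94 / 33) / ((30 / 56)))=5279 / 990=5.33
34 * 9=306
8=8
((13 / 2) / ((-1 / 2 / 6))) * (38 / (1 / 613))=-1816932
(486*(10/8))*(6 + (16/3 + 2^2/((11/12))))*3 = 314685/11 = 28607.73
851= 851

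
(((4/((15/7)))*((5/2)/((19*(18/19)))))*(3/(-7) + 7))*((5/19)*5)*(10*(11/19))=126500/9747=12.98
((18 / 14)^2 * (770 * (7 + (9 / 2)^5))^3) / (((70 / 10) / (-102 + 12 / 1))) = -126286325720110834801875 / 2048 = -61663244980522868555.60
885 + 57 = 942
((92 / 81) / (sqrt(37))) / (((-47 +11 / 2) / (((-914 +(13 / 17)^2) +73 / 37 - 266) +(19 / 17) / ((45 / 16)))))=104213245456 * sqrt(37) / 119695249935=5.30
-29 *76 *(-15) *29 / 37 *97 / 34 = 46498890 / 629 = 73925.10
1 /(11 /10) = 10 /11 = 0.91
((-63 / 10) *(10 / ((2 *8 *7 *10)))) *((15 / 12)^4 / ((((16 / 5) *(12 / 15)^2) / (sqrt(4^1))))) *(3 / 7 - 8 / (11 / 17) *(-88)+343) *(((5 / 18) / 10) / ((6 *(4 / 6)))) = -39140625 / 29360128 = -1.33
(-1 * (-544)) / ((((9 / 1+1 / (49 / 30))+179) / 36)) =479808 / 4621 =103.83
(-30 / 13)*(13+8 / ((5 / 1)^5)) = -243798 / 8125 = -30.01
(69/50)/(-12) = -23/200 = -0.12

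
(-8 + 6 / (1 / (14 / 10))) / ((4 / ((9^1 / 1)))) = 0.90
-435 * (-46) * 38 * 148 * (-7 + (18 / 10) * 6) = 427637712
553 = 553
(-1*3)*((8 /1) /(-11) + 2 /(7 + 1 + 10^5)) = 400021 /183348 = 2.18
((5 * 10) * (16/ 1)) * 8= 6400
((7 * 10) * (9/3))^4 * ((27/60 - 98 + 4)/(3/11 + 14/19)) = -38024827879500/211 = -180212454405.21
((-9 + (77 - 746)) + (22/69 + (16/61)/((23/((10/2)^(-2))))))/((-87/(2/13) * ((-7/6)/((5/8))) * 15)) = -2742652/64082025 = -0.04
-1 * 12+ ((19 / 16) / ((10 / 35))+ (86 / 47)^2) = -317787 / 70688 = -4.50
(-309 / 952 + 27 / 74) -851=-29974205 / 35224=-850.96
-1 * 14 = -14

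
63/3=21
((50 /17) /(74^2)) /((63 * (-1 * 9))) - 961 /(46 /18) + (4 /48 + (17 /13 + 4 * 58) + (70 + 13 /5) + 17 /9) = -5378843476787 /78910830180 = -68.16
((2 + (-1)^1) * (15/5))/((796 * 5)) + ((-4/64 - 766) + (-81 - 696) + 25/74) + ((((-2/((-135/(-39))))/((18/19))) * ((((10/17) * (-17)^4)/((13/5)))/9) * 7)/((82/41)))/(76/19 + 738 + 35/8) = -567278910924367/366286866480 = -1548.73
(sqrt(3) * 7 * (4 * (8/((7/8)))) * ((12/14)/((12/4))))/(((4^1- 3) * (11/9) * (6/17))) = 13056 * sqrt(3)/77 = 293.68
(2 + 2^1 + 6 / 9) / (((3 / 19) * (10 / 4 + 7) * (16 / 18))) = 7 / 2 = 3.50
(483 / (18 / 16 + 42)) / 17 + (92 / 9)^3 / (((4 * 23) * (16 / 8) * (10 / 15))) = 193468 / 20655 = 9.37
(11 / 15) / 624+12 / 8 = 14051 / 9360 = 1.50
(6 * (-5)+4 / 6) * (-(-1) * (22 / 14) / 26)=-484 / 273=-1.77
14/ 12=7/ 6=1.17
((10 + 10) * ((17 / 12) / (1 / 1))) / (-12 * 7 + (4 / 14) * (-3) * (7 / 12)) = -170 / 507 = -0.34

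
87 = 87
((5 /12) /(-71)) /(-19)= 5 /16188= 0.00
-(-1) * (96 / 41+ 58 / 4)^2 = 1907161 / 6724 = 283.63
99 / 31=3.19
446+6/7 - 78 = 2582/7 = 368.86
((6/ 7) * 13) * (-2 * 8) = -1248/ 7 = -178.29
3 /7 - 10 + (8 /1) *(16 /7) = 61 /7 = 8.71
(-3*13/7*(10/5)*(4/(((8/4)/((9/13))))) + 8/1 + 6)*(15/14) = -75/49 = -1.53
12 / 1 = 12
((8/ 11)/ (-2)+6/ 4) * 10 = 125/ 11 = 11.36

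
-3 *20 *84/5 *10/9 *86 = -96320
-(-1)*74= 74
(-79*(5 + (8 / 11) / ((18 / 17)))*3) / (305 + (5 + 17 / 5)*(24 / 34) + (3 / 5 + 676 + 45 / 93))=-23439379 / 17182539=-1.36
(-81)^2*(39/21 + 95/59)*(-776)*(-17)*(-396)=-49081619499264/413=-118841693702.82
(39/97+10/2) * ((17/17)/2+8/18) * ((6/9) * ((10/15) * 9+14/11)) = 24.74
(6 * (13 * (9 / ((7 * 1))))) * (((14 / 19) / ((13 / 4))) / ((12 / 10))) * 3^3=9720 / 19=511.58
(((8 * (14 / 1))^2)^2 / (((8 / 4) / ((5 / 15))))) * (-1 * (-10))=786759680 / 3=262253226.67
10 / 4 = 5 / 2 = 2.50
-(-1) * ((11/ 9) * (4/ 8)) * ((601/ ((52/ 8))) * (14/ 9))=92554/ 1053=87.90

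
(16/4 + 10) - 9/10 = 131/10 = 13.10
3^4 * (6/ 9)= 54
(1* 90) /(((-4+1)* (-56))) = 15 /28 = 0.54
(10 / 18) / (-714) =-0.00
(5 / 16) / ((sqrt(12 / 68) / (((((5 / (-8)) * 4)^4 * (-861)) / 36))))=-896875 * sqrt(51) / 9216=-694.98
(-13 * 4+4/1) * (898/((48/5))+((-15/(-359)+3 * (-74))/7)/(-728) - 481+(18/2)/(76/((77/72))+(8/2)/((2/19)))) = 1373286999016/73864609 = 18591.95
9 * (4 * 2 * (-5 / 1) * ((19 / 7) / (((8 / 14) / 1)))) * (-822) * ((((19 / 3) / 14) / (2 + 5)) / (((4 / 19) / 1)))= 42285735 / 98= 431487.09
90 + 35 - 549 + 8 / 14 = -2964 / 7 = -423.43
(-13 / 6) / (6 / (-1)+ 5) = 13 / 6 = 2.17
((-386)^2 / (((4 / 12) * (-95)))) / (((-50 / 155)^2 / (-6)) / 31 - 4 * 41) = 19974329262 / 696218045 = 28.69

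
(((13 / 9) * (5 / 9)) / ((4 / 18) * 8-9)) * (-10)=10 / 9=1.11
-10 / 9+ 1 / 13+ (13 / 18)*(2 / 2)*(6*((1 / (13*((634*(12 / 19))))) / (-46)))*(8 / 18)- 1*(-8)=213917693 / 30709692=6.97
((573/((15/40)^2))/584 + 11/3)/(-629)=-21/1241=-0.02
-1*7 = -7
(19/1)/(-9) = -19/9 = -2.11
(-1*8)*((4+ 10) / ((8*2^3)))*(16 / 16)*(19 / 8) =-4.16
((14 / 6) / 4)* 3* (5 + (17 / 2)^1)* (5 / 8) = 14.77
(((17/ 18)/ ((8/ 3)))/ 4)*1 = 17/ 192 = 0.09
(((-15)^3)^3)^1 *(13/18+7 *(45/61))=-27606603515625/122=-226283635373.98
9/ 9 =1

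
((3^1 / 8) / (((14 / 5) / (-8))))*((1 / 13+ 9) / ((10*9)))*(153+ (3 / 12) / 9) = -46433 / 2808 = -16.54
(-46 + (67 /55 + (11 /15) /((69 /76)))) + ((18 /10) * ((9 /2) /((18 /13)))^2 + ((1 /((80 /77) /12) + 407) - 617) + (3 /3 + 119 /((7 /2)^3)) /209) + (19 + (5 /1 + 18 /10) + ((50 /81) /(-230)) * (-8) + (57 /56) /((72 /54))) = -600785453971 /3052637280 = -196.81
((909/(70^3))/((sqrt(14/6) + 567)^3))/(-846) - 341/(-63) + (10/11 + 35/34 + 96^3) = 884743.35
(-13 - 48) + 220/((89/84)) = 13051/89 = 146.64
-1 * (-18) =18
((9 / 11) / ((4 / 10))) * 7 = 315 / 22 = 14.32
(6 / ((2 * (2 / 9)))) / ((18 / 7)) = 5.25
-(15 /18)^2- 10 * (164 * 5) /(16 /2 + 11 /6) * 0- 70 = -2545 /36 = -70.69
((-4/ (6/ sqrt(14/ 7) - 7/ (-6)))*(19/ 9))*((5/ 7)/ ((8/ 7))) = 665/ 1797 - 570*sqrt(2)/ 599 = -0.98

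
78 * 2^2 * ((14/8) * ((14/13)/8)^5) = 352947/14623232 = 0.02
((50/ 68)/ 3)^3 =15625/ 1061208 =0.01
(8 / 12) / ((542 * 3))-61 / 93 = -49562 / 75609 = -0.66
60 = 60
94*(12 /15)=376 /5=75.20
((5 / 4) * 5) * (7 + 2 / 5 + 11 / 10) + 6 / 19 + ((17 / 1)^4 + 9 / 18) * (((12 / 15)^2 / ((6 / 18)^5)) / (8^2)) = 385720303 / 1900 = 203010.69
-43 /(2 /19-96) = 817 /1822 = 0.45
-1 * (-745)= 745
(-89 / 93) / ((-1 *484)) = 89 / 45012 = 0.00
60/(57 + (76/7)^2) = 2940/8569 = 0.34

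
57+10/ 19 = 1093/ 19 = 57.53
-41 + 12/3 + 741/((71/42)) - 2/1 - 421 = -21.66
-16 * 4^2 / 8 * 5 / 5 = -32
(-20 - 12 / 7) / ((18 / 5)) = -380 / 63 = -6.03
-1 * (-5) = 5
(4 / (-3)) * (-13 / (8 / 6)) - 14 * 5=-57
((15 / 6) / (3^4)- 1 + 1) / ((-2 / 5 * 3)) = -25 / 972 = -0.03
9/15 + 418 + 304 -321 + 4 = 2028/5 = 405.60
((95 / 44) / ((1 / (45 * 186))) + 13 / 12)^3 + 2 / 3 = 13576538493533656169 / 2299968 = 5902924950926.99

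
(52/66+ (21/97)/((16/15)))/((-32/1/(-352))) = 50747/4656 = 10.90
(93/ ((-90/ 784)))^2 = 147671104/ 225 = 656316.02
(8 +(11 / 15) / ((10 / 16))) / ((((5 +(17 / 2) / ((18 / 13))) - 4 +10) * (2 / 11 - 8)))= -1056 / 15425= -0.07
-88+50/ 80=-699/ 8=-87.38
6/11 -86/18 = -419/99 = -4.23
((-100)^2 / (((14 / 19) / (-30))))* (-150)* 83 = 35482500000 / 7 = 5068928571.43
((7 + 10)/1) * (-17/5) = -289/5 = -57.80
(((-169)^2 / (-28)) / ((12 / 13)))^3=-51185893014090757 / 37933056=-1349374356.08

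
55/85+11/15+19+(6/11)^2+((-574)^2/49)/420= 2641312/71995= 36.69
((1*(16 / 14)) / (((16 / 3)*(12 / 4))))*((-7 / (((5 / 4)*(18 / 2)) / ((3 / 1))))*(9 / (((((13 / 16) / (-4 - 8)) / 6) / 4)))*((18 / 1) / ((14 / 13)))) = 248832 / 35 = 7109.49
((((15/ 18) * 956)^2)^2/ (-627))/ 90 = -3262808641000/ 457083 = -7138328.58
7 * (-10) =-70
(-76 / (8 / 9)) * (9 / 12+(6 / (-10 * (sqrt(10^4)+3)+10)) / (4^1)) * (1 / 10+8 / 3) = -2408079 / 13600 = -177.06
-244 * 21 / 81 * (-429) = 244244 / 9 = 27138.22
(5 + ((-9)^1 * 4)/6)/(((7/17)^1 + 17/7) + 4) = -119/814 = -0.15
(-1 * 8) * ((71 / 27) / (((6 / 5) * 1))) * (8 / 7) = -11360 / 567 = -20.04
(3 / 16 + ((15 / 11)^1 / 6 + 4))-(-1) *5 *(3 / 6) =6.91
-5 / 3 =-1.67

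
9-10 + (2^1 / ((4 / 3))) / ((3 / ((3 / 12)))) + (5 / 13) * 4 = 69 / 104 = 0.66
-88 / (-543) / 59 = 88 / 32037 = 0.00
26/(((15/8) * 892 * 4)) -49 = -163892/3345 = -49.00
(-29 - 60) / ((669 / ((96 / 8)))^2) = -1424 / 49729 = -0.03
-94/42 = -47/21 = -2.24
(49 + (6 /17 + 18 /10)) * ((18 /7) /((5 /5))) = 78264 /595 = 131.54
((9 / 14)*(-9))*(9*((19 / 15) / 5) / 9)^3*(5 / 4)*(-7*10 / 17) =20577 / 42500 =0.48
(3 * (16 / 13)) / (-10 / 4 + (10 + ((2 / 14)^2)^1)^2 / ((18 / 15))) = 345744 / 7601035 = 0.05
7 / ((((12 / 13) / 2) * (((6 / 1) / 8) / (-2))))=-364 / 9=-40.44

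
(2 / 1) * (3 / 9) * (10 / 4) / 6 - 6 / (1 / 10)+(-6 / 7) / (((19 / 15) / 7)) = -22045 / 342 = -64.46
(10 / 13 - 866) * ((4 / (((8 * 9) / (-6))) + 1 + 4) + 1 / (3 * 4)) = -53428 / 13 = -4109.85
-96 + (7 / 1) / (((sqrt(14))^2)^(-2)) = 1276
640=640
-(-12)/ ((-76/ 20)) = -60/ 19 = -3.16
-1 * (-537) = 537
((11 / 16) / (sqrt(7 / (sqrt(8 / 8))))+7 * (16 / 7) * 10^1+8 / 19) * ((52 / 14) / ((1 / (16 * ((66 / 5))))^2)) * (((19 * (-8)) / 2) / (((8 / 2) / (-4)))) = 1514912256 * sqrt(7) / 1225+353489190912 / 175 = 2023210136.71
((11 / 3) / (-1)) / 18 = -11 / 54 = -0.20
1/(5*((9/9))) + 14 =71/5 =14.20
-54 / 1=-54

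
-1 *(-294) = 294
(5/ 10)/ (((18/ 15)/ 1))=5/ 12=0.42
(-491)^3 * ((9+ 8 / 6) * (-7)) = 25686457307 / 3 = 8562152435.67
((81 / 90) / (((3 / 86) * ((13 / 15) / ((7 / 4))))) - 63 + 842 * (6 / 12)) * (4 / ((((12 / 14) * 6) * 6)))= 149275 / 2808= 53.16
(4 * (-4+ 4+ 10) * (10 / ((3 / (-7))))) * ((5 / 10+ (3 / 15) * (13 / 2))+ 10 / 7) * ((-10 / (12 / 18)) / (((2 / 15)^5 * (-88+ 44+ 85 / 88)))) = -94390312500 / 3787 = -24924825.06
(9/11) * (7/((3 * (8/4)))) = 21/22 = 0.95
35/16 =2.19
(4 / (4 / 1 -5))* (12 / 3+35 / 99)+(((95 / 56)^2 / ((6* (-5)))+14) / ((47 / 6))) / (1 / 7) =-10400263 / 2084544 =-4.99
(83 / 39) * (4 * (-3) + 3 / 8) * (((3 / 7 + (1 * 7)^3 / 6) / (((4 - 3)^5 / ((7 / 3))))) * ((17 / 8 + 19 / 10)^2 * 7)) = -1129341913889 / 2995200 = -377050.59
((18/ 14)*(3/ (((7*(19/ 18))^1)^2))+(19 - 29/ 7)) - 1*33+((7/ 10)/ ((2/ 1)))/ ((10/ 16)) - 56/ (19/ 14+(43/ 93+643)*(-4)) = -36269127723701/ 2073654494275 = -17.49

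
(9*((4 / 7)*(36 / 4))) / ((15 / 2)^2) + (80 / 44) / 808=320843 / 388850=0.83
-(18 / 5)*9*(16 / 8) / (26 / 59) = -9558 / 65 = -147.05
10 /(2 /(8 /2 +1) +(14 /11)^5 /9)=36236475 /2794019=12.97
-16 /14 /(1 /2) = -16 /7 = -2.29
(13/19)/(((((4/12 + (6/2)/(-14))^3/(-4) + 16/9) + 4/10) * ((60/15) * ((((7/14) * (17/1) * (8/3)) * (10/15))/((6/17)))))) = 32506110/17715717629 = 0.00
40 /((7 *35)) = 8 /49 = 0.16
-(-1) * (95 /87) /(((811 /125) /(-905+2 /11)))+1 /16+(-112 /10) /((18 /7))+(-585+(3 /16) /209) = -656135470249 /884784780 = -741.58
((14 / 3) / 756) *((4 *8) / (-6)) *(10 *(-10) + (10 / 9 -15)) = 8200 / 2187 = 3.75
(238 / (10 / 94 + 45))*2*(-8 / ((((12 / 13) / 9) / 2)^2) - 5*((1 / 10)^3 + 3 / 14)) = -3403985293 / 106000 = -32113.07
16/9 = 1.78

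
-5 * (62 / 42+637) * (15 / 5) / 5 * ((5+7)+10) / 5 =-294976 / 35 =-8427.89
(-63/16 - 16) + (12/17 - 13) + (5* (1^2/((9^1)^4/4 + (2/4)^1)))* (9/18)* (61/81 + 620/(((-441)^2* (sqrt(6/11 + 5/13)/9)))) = -4660397581/144596016 + 6200* sqrt(19019)/18862042311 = -32.23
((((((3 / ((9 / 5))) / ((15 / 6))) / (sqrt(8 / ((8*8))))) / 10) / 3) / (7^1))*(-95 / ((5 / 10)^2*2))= -76*sqrt(2) / 63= -1.71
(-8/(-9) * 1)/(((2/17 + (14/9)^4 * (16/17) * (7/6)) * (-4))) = -37179/1095331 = -0.03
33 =33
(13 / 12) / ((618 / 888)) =481 / 309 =1.56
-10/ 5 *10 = -20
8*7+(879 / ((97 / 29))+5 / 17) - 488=-278536 / 1649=-168.91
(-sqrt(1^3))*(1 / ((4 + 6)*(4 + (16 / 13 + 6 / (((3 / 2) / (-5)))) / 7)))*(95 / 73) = -1729 / 17520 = -0.10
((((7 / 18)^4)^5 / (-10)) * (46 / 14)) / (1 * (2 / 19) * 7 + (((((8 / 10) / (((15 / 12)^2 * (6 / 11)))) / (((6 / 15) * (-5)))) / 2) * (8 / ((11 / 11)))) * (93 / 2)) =124532929900201587275 / 5241513809788545917888973766656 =0.00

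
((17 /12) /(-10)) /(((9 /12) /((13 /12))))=-221 /1080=-0.20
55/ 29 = 1.90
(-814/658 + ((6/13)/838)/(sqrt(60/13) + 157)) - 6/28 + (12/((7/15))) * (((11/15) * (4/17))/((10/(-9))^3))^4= -650613025840892459717891441/450274127275496459960937500 - 6 * sqrt(195)/1745093519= -1.44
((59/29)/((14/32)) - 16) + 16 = 944/203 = 4.65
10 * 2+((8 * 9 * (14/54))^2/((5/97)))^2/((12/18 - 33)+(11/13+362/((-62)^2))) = -2311992095160404/1588380975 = -1455565.21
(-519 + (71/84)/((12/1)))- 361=-886969/1008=-879.93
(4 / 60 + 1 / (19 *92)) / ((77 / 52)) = 22919 / 504735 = 0.05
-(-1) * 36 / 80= 9 / 20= 0.45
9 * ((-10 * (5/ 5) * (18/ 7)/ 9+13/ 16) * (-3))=6183/ 112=55.21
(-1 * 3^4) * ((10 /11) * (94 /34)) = -38070 /187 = -203.58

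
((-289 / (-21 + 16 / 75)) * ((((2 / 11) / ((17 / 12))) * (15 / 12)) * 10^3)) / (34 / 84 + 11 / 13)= 20884500000 / 11712767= 1783.05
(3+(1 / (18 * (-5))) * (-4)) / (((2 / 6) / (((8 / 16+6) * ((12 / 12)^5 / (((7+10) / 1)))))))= 1781 / 510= 3.49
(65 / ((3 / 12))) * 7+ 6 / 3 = 1822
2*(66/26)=66/13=5.08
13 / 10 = 1.30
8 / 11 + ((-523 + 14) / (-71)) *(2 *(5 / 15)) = 12902 / 2343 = 5.51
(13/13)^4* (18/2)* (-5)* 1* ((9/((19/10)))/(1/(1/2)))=-2025/19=-106.58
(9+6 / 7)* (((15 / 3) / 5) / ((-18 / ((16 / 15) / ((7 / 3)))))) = -0.25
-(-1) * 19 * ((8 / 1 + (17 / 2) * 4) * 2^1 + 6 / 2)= 1653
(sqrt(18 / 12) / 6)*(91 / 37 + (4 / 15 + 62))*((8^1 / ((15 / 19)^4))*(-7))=-1904.63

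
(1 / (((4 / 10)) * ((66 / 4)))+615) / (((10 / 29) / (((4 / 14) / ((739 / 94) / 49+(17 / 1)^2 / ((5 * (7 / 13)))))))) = 387364600 / 81701433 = 4.74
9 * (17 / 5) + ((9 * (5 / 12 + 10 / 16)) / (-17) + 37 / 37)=21113 / 680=31.05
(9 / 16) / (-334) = -9 / 5344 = -0.00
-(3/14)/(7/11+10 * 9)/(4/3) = -99/55832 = -0.00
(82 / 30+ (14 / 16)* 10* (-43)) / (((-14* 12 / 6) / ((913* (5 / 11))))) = 5536.05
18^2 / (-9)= -36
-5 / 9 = -0.56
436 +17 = 453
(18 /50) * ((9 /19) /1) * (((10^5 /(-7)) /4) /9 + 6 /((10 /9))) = -1109691 /16625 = -66.75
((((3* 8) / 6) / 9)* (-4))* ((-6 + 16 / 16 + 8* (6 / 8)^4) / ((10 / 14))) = 553 / 90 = 6.14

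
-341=-341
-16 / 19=-0.84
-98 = -98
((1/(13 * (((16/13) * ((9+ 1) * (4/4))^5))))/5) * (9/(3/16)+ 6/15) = 121/20000000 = 0.00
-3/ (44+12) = -3/ 56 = -0.05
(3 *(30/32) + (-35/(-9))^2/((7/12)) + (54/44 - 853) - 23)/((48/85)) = -1498.19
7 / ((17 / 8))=56 / 17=3.29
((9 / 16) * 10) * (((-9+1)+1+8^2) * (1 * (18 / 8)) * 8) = 23085 / 4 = 5771.25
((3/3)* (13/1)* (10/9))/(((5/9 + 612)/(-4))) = -0.09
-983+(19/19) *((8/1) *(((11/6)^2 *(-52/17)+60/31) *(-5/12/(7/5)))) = -963.13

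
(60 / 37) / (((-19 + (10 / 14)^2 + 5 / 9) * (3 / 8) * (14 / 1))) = -5040 / 292633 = -0.02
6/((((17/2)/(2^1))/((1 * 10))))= 240/17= 14.12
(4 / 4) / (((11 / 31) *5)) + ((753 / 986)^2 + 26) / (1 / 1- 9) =-1180321167 / 427766240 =-2.76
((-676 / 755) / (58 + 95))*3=-676 / 38505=-0.02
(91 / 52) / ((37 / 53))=371 / 148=2.51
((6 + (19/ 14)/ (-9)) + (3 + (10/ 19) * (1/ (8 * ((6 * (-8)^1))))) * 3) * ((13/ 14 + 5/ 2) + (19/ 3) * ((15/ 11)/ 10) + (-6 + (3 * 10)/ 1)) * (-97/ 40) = -480636098137/ 471905280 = -1018.50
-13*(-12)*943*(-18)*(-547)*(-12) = -17381104416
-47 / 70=-0.67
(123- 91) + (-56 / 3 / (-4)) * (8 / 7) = 112 / 3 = 37.33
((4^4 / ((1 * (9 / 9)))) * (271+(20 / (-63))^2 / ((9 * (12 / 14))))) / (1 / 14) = 2124256768 / 2187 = 971310.82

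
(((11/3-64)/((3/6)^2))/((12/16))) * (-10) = 28960/9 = 3217.78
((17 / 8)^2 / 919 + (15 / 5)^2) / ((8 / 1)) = 529633 / 470528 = 1.13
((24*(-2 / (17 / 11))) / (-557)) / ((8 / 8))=528 / 9469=0.06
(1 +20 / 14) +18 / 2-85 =-515 / 7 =-73.57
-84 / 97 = -0.87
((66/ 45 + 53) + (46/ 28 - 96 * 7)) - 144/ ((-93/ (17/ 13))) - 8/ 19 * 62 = -1029054049/ 1607970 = -639.97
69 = 69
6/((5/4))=24/5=4.80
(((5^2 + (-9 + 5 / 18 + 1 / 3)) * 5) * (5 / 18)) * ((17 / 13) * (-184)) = -449650 / 81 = -5551.23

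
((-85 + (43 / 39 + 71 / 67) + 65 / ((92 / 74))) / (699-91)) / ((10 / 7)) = -5141731 / 146160768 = -0.04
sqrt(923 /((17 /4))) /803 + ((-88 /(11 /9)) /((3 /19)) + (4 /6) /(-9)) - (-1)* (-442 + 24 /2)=-23924 /27 + 2* sqrt(15691) /13651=-886.06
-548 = -548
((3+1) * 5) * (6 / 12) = 10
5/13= 0.38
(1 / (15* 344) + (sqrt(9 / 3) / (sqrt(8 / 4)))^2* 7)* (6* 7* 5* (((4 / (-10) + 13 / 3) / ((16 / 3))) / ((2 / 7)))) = 156637271 / 27520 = 5691.76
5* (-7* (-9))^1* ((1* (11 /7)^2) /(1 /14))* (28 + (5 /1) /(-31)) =9398070 /31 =303163.55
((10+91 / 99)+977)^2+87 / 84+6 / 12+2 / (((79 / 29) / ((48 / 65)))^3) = 36265469992354513632653 / 37157780450290500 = 975985.91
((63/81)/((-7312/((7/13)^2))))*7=-2401/11121552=-0.00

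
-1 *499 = -499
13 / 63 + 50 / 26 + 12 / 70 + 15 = 10121 / 585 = 17.30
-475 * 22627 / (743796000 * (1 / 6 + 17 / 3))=-429913 / 173552400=-0.00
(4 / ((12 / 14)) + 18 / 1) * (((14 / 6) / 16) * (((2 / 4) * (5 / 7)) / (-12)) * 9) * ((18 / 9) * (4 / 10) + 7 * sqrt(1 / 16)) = -289 / 128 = -2.26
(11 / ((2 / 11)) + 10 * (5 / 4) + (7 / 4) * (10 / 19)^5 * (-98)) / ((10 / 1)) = 163605227 / 24760990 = 6.61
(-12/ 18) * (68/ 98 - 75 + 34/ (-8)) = 15397/ 294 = 52.37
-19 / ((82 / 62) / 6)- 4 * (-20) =-254 / 41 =-6.20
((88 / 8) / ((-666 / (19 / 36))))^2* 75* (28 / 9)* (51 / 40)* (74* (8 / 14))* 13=48267505 / 3884112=12.43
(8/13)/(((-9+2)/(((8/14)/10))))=-16/3185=-0.01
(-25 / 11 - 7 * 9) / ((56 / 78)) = -14001 / 154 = -90.92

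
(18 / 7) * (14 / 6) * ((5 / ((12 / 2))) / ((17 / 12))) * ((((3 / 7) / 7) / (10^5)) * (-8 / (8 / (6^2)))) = -81 / 1041250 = -0.00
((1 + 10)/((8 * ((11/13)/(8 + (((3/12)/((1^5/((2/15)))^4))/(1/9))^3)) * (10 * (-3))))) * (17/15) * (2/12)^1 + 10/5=921750732420107/480541992187500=1.92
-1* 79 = -79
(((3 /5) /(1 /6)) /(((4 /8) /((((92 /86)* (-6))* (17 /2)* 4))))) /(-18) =18768 /215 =87.29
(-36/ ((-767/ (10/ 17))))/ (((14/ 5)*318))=150/ 4837469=0.00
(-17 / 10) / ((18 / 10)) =-17 / 18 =-0.94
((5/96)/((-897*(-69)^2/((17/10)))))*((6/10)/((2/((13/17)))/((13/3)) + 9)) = -0.00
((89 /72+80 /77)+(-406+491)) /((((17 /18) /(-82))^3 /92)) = -1988052465856608 /378301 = -5255213350.89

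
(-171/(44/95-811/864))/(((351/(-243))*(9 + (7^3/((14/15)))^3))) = -112285440/22384652811391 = -0.00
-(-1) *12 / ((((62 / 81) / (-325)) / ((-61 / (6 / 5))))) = 8029125 / 31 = 259004.03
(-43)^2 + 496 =2345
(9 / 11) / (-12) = -3 / 44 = -0.07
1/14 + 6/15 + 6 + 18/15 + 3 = 747/70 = 10.67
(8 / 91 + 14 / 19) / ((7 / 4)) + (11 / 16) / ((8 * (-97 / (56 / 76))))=35361383 / 75135424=0.47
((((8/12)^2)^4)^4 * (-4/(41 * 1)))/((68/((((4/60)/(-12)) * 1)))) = 1073741824/58119978223337992965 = 0.00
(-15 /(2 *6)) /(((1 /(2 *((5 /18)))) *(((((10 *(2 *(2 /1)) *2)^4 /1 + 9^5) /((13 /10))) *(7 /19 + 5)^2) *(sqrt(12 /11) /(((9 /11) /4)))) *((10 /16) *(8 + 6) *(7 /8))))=-4693 *sqrt(33) /1380148908864264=-0.00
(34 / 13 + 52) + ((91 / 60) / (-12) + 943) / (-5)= -6269297 / 46800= -133.96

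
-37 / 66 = -0.56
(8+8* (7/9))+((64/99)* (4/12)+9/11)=4531/297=15.26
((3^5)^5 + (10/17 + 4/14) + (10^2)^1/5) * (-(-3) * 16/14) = 2419856268628824/833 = 2904989518161.85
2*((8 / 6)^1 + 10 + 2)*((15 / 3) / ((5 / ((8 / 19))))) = 640 / 57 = 11.23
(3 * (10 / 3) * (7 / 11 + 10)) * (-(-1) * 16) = 18720 / 11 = 1701.82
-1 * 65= -65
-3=-3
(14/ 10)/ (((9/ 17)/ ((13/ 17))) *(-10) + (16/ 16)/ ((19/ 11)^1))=-1729/ 7835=-0.22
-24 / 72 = -1 / 3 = -0.33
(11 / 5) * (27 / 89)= 0.67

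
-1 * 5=-5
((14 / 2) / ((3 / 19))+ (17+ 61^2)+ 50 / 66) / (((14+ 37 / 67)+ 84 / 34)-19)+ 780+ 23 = -13753215 / 12386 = -1110.38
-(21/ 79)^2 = -441/ 6241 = -0.07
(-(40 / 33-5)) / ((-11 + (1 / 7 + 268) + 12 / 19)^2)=2211125 / 38787957648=0.00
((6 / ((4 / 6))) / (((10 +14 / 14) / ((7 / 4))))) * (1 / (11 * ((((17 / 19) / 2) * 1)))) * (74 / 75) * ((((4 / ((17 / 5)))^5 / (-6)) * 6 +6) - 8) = -89164297782 / 73016146225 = -1.22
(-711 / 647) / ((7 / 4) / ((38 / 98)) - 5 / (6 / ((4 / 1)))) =-162108 / 174043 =-0.93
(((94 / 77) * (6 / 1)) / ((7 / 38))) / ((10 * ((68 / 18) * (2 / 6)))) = 3.16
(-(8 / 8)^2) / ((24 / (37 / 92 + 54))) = -5005 / 2208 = -2.27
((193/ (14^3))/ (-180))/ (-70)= 0.00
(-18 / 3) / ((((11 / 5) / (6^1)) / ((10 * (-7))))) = 12600 / 11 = 1145.45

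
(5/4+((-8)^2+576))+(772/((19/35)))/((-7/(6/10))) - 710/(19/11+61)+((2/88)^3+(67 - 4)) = 63771192751/111676224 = 571.04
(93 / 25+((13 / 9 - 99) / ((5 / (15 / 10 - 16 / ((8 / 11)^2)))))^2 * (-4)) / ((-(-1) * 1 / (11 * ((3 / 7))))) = -4005143516 / 675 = -5933545.95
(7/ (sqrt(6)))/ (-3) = -7 * sqrt(6)/ 18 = -0.95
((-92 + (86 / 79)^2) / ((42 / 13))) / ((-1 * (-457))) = -526292 / 8556411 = -0.06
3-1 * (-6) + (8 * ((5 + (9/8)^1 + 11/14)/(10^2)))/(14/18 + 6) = 387783/42700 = 9.08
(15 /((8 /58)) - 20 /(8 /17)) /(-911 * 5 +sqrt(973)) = -1207075 /82988208 - 265 * sqrt(973) /82988208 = -0.01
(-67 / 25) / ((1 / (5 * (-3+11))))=-536 / 5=-107.20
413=413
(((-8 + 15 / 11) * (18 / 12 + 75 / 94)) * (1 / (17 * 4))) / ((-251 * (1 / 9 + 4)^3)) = 1436859 / 111742493467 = 0.00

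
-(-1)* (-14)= -14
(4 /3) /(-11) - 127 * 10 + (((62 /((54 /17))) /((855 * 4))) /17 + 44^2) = 676360061 /1015740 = 665.88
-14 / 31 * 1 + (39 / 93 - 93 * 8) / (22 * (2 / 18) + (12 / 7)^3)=-71481809 / 716038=-99.83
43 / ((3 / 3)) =43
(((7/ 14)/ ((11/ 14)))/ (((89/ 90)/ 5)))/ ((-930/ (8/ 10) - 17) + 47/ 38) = -59850/ 21916873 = -0.00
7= 7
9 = 9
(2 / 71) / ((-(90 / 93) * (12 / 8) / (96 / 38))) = -992 / 20235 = -0.05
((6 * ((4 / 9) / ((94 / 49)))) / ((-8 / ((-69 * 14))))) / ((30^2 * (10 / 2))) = 7889 / 211500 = 0.04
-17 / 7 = -2.43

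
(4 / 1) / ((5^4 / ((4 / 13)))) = 16 / 8125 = 0.00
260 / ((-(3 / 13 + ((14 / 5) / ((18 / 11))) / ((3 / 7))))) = -114075 / 1853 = -61.56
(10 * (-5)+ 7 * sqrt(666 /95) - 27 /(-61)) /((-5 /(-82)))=-247886 /305+ 1722 * sqrt(7030) /475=-508.78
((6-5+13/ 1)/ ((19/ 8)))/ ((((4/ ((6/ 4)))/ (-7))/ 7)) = -2058/ 19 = -108.32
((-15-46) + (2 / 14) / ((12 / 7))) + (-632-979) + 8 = -19967 / 12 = -1663.92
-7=-7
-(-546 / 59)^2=-298116 / 3481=-85.64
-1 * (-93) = 93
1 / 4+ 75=301 / 4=75.25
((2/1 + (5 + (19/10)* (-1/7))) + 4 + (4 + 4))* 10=1311/7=187.29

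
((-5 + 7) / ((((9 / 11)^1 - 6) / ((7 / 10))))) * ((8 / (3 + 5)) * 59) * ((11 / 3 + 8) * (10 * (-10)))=3180100 / 171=18597.08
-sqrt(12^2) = -12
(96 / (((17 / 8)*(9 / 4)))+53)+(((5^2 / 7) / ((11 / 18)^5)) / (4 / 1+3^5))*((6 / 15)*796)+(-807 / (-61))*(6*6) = 522675470995901 / 866280283869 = 603.36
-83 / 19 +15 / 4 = -47 / 76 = -0.62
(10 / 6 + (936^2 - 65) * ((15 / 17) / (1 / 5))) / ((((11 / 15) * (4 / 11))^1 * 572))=246383825 / 9724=25337.70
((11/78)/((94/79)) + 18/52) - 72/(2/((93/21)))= -8158663/51324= -158.96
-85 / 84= -1.01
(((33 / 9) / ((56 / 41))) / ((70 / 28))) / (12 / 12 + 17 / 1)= 451 / 7560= 0.06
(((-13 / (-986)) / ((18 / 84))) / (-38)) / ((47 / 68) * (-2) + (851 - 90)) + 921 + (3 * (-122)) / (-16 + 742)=4755038401769 / 5165735751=920.50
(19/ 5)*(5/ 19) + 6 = 7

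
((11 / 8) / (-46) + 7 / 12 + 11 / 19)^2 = 564205009 / 439992576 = 1.28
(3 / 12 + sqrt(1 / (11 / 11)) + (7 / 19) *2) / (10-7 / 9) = 1359 / 6308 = 0.22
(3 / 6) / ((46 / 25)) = 25 / 92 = 0.27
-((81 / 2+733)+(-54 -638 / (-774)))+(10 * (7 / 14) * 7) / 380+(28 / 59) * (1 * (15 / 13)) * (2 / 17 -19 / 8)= -276685300201 / 383503068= -721.47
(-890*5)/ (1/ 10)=-44500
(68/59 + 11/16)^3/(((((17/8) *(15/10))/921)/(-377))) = -606567561461667/893809408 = -678631.88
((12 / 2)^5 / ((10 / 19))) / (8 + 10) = 4104 / 5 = 820.80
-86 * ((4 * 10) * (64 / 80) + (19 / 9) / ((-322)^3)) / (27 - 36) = 413455294415 / 1352143044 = 305.78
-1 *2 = -2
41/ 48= 0.85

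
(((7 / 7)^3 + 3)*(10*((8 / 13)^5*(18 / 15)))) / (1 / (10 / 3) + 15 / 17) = 89128960 / 24876631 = 3.58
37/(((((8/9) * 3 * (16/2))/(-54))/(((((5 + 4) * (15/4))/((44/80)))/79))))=-2022975/27808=-72.75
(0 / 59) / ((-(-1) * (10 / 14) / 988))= 0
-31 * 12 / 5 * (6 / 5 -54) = 98208 / 25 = 3928.32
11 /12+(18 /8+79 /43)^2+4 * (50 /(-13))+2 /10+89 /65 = 21959599 /5768880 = 3.81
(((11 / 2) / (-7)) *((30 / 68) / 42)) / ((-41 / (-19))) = -1045 / 273224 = -0.00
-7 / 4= -1.75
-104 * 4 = -416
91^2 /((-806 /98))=-31213 /31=-1006.87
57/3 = 19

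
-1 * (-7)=7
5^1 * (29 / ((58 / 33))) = 165 / 2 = 82.50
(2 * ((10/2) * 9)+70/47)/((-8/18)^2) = 87075/188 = 463.16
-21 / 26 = -0.81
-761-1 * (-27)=-734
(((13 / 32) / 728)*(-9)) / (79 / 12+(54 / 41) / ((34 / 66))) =-18819 / 34248256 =-0.00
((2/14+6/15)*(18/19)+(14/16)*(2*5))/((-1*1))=-1297/140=-9.26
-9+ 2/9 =-79/9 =-8.78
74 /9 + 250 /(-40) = 71 /36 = 1.97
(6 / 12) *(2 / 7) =1 / 7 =0.14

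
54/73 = 0.74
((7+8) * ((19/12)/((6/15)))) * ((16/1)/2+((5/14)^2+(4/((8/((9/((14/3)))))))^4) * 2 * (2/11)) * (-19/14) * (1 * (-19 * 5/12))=12116657563375/2271768576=5333.58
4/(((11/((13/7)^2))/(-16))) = -10816/539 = -20.07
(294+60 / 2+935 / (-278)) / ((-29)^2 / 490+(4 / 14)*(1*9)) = 21838565 / 292039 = 74.78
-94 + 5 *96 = 386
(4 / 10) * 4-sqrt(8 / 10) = 8 / 5-2 * sqrt(5) / 5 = 0.71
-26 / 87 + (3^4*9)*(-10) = -634256 / 87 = -7290.30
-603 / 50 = -12.06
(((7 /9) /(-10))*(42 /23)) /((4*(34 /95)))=-931 /9384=-0.10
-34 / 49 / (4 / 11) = -187 / 98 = -1.91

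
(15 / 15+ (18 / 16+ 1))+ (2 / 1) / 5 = 141 / 40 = 3.52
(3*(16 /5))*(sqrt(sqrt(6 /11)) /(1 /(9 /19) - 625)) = -216*11^(3 /4)*6^(1 /4) /154165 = -0.01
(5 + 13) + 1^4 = 19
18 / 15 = 6 / 5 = 1.20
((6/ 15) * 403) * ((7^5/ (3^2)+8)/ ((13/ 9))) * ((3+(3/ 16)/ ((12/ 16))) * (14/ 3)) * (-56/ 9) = -2666476904/ 135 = -19751680.77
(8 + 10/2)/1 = 13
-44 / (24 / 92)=-506 / 3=-168.67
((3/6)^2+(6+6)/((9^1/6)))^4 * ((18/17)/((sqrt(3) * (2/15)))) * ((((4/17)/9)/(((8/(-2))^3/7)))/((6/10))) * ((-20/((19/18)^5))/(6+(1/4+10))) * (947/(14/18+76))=34815897020710575 * sqrt(3)/51425347396904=1172.63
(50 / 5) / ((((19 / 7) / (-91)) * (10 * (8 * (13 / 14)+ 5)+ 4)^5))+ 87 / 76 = 6350544232552357 / 5547601905083696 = 1.14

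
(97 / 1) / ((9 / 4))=43.11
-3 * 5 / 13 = -15 / 13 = -1.15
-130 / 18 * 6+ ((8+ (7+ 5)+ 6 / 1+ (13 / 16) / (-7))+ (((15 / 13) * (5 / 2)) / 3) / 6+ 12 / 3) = -19349 / 1456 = -13.29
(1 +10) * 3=33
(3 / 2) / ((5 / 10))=3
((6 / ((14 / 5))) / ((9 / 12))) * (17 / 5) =68 / 7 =9.71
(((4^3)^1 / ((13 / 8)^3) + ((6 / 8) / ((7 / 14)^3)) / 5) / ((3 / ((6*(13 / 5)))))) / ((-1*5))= -354044 / 21125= -16.76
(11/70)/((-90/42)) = -11/150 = -0.07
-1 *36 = -36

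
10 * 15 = 150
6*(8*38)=1824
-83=-83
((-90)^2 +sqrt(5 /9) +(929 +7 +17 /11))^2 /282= 99413 * sqrt(5) /4653 +44473250863 /153549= 289683.34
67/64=1.05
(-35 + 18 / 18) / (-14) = 17 / 7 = 2.43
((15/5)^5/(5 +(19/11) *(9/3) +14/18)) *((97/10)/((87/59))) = 145.85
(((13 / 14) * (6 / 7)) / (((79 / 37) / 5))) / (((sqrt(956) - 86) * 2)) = -62049 / 4985848 - 1443 * sqrt(239) / 4985848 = -0.02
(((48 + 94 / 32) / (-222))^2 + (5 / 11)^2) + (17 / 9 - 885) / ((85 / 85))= -149753371247 / 169624576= -882.85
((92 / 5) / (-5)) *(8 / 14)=-368 / 175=-2.10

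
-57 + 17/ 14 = -781/ 14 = -55.79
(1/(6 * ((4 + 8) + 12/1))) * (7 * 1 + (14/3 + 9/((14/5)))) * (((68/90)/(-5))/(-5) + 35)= 197045/54432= 3.62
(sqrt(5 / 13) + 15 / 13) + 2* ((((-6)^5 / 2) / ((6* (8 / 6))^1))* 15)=-189525 / 13 + sqrt(65) / 13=-14578.23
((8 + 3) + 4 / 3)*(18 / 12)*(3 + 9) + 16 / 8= 224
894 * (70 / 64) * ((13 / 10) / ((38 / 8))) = 40677 / 152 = 267.61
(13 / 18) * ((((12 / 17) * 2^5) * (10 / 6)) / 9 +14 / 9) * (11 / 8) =62777 / 11016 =5.70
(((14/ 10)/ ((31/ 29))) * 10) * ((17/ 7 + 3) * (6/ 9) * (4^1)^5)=4513792/ 93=48535.40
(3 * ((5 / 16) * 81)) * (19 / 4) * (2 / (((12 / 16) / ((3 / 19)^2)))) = 3645 / 152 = 23.98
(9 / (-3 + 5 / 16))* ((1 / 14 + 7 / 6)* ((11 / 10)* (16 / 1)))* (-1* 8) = 878592 / 1505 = 583.78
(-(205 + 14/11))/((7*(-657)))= 2269/50589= 0.04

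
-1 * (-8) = 8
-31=-31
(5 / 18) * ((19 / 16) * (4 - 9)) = -475 / 288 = -1.65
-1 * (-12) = 12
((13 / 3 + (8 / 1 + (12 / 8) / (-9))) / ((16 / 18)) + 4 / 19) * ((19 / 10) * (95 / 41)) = 80275 / 1312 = 61.19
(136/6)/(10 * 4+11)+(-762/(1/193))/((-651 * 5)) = 445538/9765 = 45.63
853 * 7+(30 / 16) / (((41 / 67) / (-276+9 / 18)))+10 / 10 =3363877 / 656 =5127.86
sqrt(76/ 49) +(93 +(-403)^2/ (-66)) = -156271/ 66 +2 * sqrt(19)/ 7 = -2366.50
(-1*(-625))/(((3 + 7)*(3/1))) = 125/6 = 20.83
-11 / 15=-0.73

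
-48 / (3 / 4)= -64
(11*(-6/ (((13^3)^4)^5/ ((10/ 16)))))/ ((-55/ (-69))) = -207/ 27457508690978757512784532813776270498148283323989466417785226545604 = -0.00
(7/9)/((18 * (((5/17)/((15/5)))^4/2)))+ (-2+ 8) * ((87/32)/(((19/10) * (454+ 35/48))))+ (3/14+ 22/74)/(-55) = 1381555280269453/1476896671250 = 935.44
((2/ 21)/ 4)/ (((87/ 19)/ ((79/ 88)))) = 1501/ 321552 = 0.00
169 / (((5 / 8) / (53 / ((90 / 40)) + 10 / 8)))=301834 / 45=6707.42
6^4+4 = 1300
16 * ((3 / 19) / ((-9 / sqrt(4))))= -0.56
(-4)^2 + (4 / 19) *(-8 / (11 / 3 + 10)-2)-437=-328383 / 779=-421.54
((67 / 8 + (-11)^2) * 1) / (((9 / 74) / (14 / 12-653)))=-16641305 / 24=-693387.71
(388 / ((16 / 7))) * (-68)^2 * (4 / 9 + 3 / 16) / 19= 17857021 / 684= 26106.76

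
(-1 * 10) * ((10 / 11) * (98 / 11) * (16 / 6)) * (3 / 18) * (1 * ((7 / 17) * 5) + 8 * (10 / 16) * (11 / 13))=-54488000 / 240669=-226.40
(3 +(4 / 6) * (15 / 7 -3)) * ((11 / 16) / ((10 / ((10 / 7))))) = 187 / 784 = 0.24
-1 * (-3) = 3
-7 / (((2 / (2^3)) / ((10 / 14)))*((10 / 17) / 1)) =-34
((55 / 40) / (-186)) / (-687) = 11 / 1022256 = 0.00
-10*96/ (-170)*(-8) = -768/ 17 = -45.18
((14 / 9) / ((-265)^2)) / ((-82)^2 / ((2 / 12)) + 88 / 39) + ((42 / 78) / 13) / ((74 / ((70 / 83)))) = 40608546740909 / 86023553625422400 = 0.00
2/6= 1/3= 0.33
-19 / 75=-0.25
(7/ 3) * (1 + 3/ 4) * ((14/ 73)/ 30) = 343/ 13140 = 0.03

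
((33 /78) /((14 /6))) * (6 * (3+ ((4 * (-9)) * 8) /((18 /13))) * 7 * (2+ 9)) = -223245 /13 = -17172.69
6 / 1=6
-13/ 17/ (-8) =13/ 136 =0.10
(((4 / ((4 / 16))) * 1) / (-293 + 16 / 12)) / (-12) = 4 / 875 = 0.00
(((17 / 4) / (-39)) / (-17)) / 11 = 1 / 1716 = 0.00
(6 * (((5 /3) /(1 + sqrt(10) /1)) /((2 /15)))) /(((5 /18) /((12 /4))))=-90 + 90 * sqrt(10)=194.60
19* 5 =95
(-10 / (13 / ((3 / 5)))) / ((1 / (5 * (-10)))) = 300 / 13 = 23.08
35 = 35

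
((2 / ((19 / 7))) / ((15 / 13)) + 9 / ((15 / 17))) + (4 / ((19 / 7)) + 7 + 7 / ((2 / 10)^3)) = 254879 / 285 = 894.31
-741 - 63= -804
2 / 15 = 0.13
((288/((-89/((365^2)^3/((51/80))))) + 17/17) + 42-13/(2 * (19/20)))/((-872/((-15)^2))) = 77634458086256766128025/25067384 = 3097030710753733.46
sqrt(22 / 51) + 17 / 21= 1.47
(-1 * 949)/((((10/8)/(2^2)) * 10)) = -7592/25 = -303.68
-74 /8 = -37 /4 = -9.25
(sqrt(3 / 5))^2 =3 / 5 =0.60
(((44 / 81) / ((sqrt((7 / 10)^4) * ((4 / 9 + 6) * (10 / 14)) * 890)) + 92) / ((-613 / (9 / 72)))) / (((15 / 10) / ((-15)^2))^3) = -701227500000 / 11075071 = -63315.85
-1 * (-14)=14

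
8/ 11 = 0.73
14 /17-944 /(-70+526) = -1208 /969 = -1.25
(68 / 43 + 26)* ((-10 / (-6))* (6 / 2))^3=148250 / 43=3447.67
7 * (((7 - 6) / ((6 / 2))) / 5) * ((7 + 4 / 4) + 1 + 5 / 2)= 161 / 30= 5.37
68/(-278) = -34/139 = -0.24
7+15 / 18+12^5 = 1493039 / 6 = 248839.83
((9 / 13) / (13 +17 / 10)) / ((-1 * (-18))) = 5 / 1911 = 0.00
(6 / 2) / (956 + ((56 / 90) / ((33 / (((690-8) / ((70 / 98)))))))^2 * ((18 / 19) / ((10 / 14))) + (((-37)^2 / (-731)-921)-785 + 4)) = -0.01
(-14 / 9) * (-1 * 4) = 56 / 9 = 6.22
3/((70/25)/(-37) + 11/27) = 14985/1657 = 9.04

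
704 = 704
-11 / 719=-0.02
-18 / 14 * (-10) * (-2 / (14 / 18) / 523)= -1620 / 25627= -0.06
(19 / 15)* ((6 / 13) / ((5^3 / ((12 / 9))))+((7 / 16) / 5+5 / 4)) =663157 / 390000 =1.70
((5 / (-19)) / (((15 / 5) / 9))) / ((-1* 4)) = 15 / 76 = 0.20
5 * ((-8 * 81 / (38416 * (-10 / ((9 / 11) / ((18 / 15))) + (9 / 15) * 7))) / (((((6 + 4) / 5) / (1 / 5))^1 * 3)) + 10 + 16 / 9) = 799152485 / 13570452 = 58.89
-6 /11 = -0.55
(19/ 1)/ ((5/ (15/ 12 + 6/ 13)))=1691/ 260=6.50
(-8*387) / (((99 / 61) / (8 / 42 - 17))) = 32066.46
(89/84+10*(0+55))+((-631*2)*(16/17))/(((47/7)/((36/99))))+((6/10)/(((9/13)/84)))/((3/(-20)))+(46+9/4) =49.65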